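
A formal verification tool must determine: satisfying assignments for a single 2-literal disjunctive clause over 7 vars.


Step 1: Total=2^7=128
Step 2: Unsat when all 2 false: 2^5=32
Step 3: Sat=128-32=96

96


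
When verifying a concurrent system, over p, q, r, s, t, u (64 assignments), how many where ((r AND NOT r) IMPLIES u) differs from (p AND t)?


F1 = ((r AND NOT r) IMPLIES u)
F2 = (p AND t)
Evaluate both on each of 64 rows (bits = p,q,r,s,t,u):
  row 0 [000000]: F1=1 F2=0 (differ) -> 1
  row 1 [000001]: F1=1 F2=0 (differ) -> 1
  row 2 [000010]: F1=1 F2=0 (differ) -> 1
  row 3 [000011]: F1=1 F2=0 (differ) -> 1
  row 4 [000100]: F1=1 F2=0 (differ) -> 1
  (every remaining row is evaluated the same way; all 64 results are listed next)
Full result column, 8 rows per line (p,q,r fixed per line; s,t,u runs 000..111 left to right):
  rows 0-7 [p,q,r=000]: 11111111  (ones: 8)
  rows 8-15 [p,q,r=001]: 11111111  (ones: 8)
  rows 16-23 [p,q,r=010]: 11111111  (ones: 8)
  rows 24-31 [p,q,r=011]: 11111111  (ones: 8)
  rows 32-39 [p,q,r=100]: 11001100  (ones: 4)
  rows 40-47 [p,q,r=101]: 11001100  (ones: 4)
  rows 48-55 [p,q,r=110]: 11001100  (ones: 4)
  rows 56-63 [p,q,r=111]: 11001100  (ones: 4)
Disagreements = 8+8+8+8+4+4+4+4 = 48

48


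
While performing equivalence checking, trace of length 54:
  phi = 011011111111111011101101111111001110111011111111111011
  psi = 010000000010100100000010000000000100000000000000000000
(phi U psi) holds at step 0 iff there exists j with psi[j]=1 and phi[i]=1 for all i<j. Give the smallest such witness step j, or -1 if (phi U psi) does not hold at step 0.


(phi U psi) at 0: need smallest j with psi[j]=1 and phi[i]=1 for all i in [0,j).
Scan from step 0:
  step 0: phi=0 -> phi-prefix broken from here
  step 1: psi=1 but phi already failed -> not a witness
  step 10: psi=1 but phi already failed -> not a witness
  step 12: psi=1 but phi already failed -> not a witness
  step 15: psi=1 but phi already failed -> not a witness
  step 22: psi=1 but phi already failed -> not a witness
  step 33: psi=1 but phi already failed -> not a witness
  end of trace: no witness -> -1
Witness step = -1

-1


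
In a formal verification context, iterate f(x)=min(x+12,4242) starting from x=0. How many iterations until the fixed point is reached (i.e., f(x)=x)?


Step 1: x=0, cap=4242, increment=12
Step 2: x grows by 12 each step until capped at 4242; fixed point is x=4242
Step 3: iterations = ceil(4242/12) = 354

354


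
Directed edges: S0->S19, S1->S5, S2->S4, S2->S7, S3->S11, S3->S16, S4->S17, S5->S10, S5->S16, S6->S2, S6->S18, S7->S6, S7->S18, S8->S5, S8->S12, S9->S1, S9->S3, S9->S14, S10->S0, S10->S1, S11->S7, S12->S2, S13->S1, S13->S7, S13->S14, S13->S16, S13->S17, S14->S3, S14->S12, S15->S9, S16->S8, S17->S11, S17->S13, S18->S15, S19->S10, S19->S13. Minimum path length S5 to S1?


BFS layer-by-layer from S5:
  dist 0: {S5}
  dist 1: {S10, S16}
  dist 2: {S0, S1, S8}
  -> S1 reached at distance 2
Shortest path length = 2

2


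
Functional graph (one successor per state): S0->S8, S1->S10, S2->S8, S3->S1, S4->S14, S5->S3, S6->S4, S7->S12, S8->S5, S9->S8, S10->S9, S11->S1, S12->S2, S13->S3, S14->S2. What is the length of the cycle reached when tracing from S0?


Trace from S0 until a state repeats:
  S0 -> S8 -> S5 -> S3 -> S1 -> S10 -> S9 -> S8
S8 first seen at step 1, revisited at step 7.
Cycle length = 7 - 1 = 6

6


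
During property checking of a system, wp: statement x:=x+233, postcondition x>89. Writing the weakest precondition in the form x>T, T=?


Formula: wp(x:=E, P) = P[E/x] (substitute E for x in postcondition)
Step 1: Postcondition: x>89
Step 2: Substitute x+233 for x: x+233>89
Step 3: Solve for x: x > 89-233 = -144

-144


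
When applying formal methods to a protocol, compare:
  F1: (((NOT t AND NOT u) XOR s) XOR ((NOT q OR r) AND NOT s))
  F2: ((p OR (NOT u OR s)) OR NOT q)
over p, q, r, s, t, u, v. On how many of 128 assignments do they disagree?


F1 = (((NOT t AND NOT u) XOR s) XOR ((NOT q OR r) AND NOT s))
F2 = ((p OR (NOT u OR s)) OR NOT q)
Evaluate both on each of 128 rows (bits = p,q,r,s,t,u,v):
  row 0 [0000000]: F1=0 F2=1 (differ) -> 1
  row 1 [0000001]: F1=0 F2=1 (differ) -> 1
  row 2 [0000010]: F1=1 F2=1 -> 0
  row 3 [0000011]: F1=1 F2=1 -> 0
  row 4 [0000100]: F1=1 F2=1 -> 0
  (every remaining row is evaluated the same way; all 128 results are listed next)
Full result column, 8 rows per line (p,q,r,s fixed per line; t,u,v runs 000..111 left to right):
  rows 0-7 [p,q,r,s=0000]: 11000000  (ones: 2)
  rows 8-15 [p,q,r,s=0001]: 11000000  (ones: 2)
  rows 16-23 [p,q,r,s=0010]: 11000000  (ones: 2)
  rows 24-31 [p,q,r,s=0011]: 11000000  (ones: 2)
  rows 32-39 [p,q,r,s=0100]: 00001100  (ones: 2)
  rows 40-47 [p,q,r,s=0101]: 11000000  (ones: 2)
  rows 48-55 [p,q,r,s=0110]: 11110011  (ones: 6)
  rows 56-63 [p,q,r,s=0111]: 11000000  (ones: 2)
  rows 64-71 [p,q,r,s=1000]: 11000000  (ones: 2)
  rows 72-79 [p,q,r,s=1001]: 11000000  (ones: 2)
  rows 80-87 [p,q,r,s=1010]: 11000000  (ones: 2)
  rows 88-95 [p,q,r,s=1011]: 11000000  (ones: 2)
  rows 96-103 [p,q,r,s=1100]: 00111111  (ones: 6)
  rows 104-111 [p,q,r,s=1101]: 11000000  (ones: 2)
  rows 112-119 [p,q,r,s=1110]: 11000000  (ones: 2)
  rows 120-127 [p,q,r,s=1111]: 11000000  (ones: 2)
Disagreements = 2+2+2+2+2+2+6+2+2+2+2+2+6+2+2+2 = 40

40


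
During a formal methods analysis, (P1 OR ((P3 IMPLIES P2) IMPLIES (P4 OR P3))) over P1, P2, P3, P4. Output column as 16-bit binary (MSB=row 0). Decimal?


Formula: (P1 OR ((P3 IMPLIES P2) IMPLIES (P4 OR P3))) over P1, P2, P3, P4 (16 rows)
Evaluate each row (bits = P1,P2,P3,P4, MSB first):
  row 0 [0000]: (0 OR ((0 IMPLIES 0) IMPLIES (0 OR 0))) -> 0
  row 1 [0001]: (0 OR ((0 IMPLIES 0) IMPLIES (1 OR 0))) -> 1
  row 2 [0010]: (0 OR ((1 IMPLIES 0) IMPLIES (0 OR 1))) -> 1
  row 3 [0011]: (0 OR ((1 IMPLIES 0) IMPLIES (1 OR 1))) -> 1
  row 4 [0100]: (0 OR ((0 IMPLIES 1) IMPLIES (0 OR 0))) -> 0
  row 5 [0101]: (0 OR ((0 IMPLIES 1) IMPLIES (1 OR 0))) -> 1
  row 6 [0110]: (0 OR ((1 IMPLIES 1) IMPLIES (0 OR 1))) -> 1
  row 7 [0111]: (0 OR ((1 IMPLIES 1) IMPLIES (1 OR 1))) -> 1
  row 8 [1000]: (1 OR ((0 IMPLIES 0) IMPLIES (0 OR 0))) -> 1
  row 9 [1001]: (1 OR ((0 IMPLIES 0) IMPLIES (1 OR 0))) -> 1
  row 10 [1010]: (1 OR ((1 IMPLIES 0) IMPLIES (0 OR 1))) -> 1
  row 11 [1011]: (1 OR ((1 IMPLIES 0) IMPLIES (1 OR 1))) -> 1
  row 12 [1100]: (1 OR ((0 IMPLIES 1) IMPLIES (0 OR 0))) -> 1
  row 13 [1101]: (1 OR ((0 IMPLIES 1) IMPLIES (1 OR 0))) -> 1
  row 14 [1110]: (1 OR ((1 IMPLIES 1) IMPLIES (0 OR 1))) -> 1
  row 15 [1111]: (1 OR ((1 IMPLIES 1) IMPLIES (1 OR 1))) -> 1
Full result column, 4 rows per line (P1,P2 fixed per line; P3,P4 runs 00..11 left to right):
  rows 0-3 [P1,P2=00]: 0111  = hex 7
  rows 4-7 [P1,P2=01]: 0111  = hex 7
  rows 8-11 [P1,P2=10]: 1111  = hex F
  rows 12-15 [P1,P2=11]: 1111  = hex F
Output column (row 0 .. row 15) = 0111011111111111
Output column grouped in 4s = 0111 0111 1111 1111 = 0x77FF
Convert to decimal digit by digit (value = value*16 + digit):
  7 -> 7
  7*16 + 7 = 119
  119*16 + 15 (F) = 1919
  1919*16 + 15 (F) = 30719
Decimal = 30719

30719


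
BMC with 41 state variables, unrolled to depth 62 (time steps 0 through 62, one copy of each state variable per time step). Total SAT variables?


BMC unrolls to depth k, creating one copy of each state var for steps 0..k.
Step count = 62 + 1 = 63 (steps 0 through 62)
Vars per step = 41
Total = 41 * 63 = 2583

2583


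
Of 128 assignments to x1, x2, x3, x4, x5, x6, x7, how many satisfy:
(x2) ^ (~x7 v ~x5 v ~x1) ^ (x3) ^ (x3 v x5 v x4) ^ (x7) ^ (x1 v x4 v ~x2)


CNF with 6 clauses over 7 vars (128 assignments).
An assignment satisfies CNF iff every clause has >=1 true literal.
Check each row (bits = x1,x2,x3,x4,x5,x6,x7; clause T/F shown):
  row 0 [0000000]: clauses=FTFFFT -> 0
  row 1 [0000001]: clauses=FTFFTT -> 0
  row 2 [0000010]: clauses=FTFFFT -> 0
  row 3 [0000011]: clauses=FTFFTT -> 0
  row 4 [0000100]: clauses=FTFTFT -> 0
  (every remaining row is evaluated the same way; all 128 results are listed next)
Full result column, 8 rows per line (x1,x2,x3,x4 fixed per line; x5,x6,x7 runs 000..111 left to right):
  rows 0-7 [x1,x2,x3,x4=0000]: 00000000  (ones: 0)
  rows 8-15 [x1,x2,x3,x4=0001]: 00000000  (ones: 0)
  rows 16-23 [x1,x2,x3,x4=0010]: 00000000  (ones: 0)
  rows 24-31 [x1,x2,x3,x4=0011]: 00000000  (ones: 0)
  rows 32-39 [x1,x2,x3,x4=0100]: 00000000  (ones: 0)
  rows 40-47 [x1,x2,x3,x4=0101]: 00000000  (ones: 0)
  rows 48-55 [x1,x2,x3,x4=0110]: 00000000  (ones: 0)
  rows 56-63 [x1,x2,x3,x4=0111]: 01010101  (ones: 4)
  rows 64-71 [x1,x2,x3,x4=1000]: 00000000  (ones: 0)
  rows 72-79 [x1,x2,x3,x4=1001]: 00000000  (ones: 0)
  rows 80-87 [x1,x2,x3,x4=1010]: 00000000  (ones: 0)
  rows 88-95 [x1,x2,x3,x4=1011]: 00000000  (ones: 0)
  rows 96-103 [x1,x2,x3,x4=1100]: 00000000  (ones: 0)
  rows 104-111 [x1,x2,x3,x4=1101]: 00000000  (ones: 0)
  rows 112-119 [x1,x2,x3,x4=1110]: 01010000  (ones: 2)
  rows 120-127 [x1,x2,x3,x4=1111]: 01010000  (ones: 2)
Satisfying assignments = 0+0+0+0+0+0+0+4+0+0+0+0+0+0+2+2 = 8

8


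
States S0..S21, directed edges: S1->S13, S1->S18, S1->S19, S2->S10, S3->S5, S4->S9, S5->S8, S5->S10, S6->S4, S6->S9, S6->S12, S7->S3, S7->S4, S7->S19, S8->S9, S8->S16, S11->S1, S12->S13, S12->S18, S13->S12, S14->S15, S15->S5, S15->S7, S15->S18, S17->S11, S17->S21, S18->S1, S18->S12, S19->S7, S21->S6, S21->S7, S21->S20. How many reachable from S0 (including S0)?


BFS from S0:
  layer 0: {S0}
Reachable set: {S0}
Count = 1

1


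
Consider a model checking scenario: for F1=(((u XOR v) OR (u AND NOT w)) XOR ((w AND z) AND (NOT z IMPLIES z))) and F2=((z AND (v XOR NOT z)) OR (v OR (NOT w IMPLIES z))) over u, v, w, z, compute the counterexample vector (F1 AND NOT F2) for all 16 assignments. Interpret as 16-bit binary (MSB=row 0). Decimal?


F1 = (((u XOR v) OR (u AND NOT w)) XOR ((w AND z) AND (NOT z IMPLIES z)))
F2 = ((z AND (v XOR NOT z)) OR (v OR (NOT w IMPLIES z)))
Counterexample to F1=>F2 is where F1=1 and F2=0.
Evaluate each row (bits = u,v,w,z, MSB first):
  row 0 [0000]: F1=0 F2=0 -> F1&~F2 -> 0
  row 1 [0001]: F1=0 F2=1 -> F1&~F2 -> 0
  row 2 [0010]: F1=0 F2=1 -> F1&~F2 -> 0
  row 3 [0011]: F1=1 F2=1 -> F1&~F2 -> 0
  row 4 [0100]: F1=1 F2=1 -> F1&~F2 -> 0
  row 5 [0101]: F1=1 F2=1 -> F1&~F2 -> 0
  row 6 [0110]: F1=1 F2=1 -> F1&~F2 -> 0
  row 7 [0111]: F1=0 F2=1 -> F1&~F2 -> 0
  row 8 [1000]: F1=1 F2=0 -> F1&~F2 -> 1
  row 9 [1001]: F1=1 F2=1 -> F1&~F2 -> 0
  row 10 [1010]: F1=1 F2=1 -> F1&~F2 -> 0
  row 11 [1011]: F1=0 F2=1 -> F1&~F2 -> 0
  row 12 [1100]: F1=1 F2=1 -> F1&~F2 -> 0
  row 13 [1101]: F1=1 F2=1 -> F1&~F2 -> 0
  row 14 [1110]: F1=0 F2=1 -> F1&~F2 -> 0
  row 15 [1111]: F1=1 F2=1 -> F1&~F2 -> 0
Full result column, 4 rows per line (u,v fixed per line; w,z runs 00..11 left to right):
  rows 0-3 [u,v=00]: 0000  = hex 0
  rows 4-7 [u,v=01]: 0000  = hex 0
  rows 8-11 [u,v=10]: 1000  = hex 8
  rows 12-15 [u,v=11]: 0000  = hex 0
Counterexample vector (row 0 .. row 15) = 0000000010000000
Output column grouped in 4s = 0000 0000 1000 0000 = 0x0080
Convert to decimal digit by digit (value = value*16 + digit):
  0 -> 0
  0*16 + 0 = 0
  0*16 + 8 = 8
  8*16 + 0 = 128
Decimal = 128

128


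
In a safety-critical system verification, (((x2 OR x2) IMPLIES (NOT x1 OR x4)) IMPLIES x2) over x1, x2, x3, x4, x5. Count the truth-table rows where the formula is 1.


Formula: (((x2 OR x2) IMPLIES (NOT x1 OR x4)) IMPLIES x2) over 5 vars (32 rows)
Evaluate each row (x1, x2, x3, x4, x5 as bits, MSB first):
  row 0 [00000]: (((0 OR 0) IMPLIES (NOT 0 OR 0)) IMPLIES 0) -> 0
  row 1 [00001]: (((0 OR 0) IMPLIES (NOT 0 OR 0)) IMPLIES 0) -> 0
  row 2 [00010]: (((0 OR 0) IMPLIES (NOT 0 OR 1)) IMPLIES 0) -> 0
  row 3 [00011]: (((0 OR 0) IMPLIES (NOT 0 OR 1)) IMPLIES 0) -> 0
  row 4 [00100]: (((0 OR 0) IMPLIES (NOT 0 OR 0)) IMPLIES 0) -> 0
  row 5 [00101]: (((0 OR 0) IMPLIES (NOT 0 OR 0)) IMPLIES 0) -> 0
  row 6 [00110]: (((0 OR 0) IMPLIES (NOT 0 OR 1)) IMPLIES 0) -> 0
  row 7 [00111]: (((0 OR 0) IMPLIES (NOT 0 OR 1)) IMPLIES 0) -> 0
  row 8 [01000]: (((1 OR 1) IMPLIES (NOT 0 OR 0)) IMPLIES 1) -> 1
  row 9 [01001]: (((1 OR 1) IMPLIES (NOT 0 OR 0)) IMPLIES 1) -> 1
  row 10 [01010]: (((1 OR 1) IMPLIES (NOT 0 OR 1)) IMPLIES 1) -> 1
  row 11 [01011]: (((1 OR 1) IMPLIES (NOT 0 OR 1)) IMPLIES 1) -> 1
  row 12 [01100]: (((1 OR 1) IMPLIES (NOT 0 OR 0)) IMPLIES 1) -> 1
  row 13 [01101]: (((1 OR 1) IMPLIES (NOT 0 OR 0)) IMPLIES 1) -> 1
  row 14 [01110]: (((1 OR 1) IMPLIES (NOT 0 OR 1)) IMPLIES 1) -> 1
  row 15 [01111]: (((1 OR 1) IMPLIES (NOT 0 OR 1)) IMPLIES 1) -> 1
  row 16 [10000]: (((0 OR 0) IMPLIES (NOT 1 OR 0)) IMPLIES 0) -> 0
  row 17 [10001]: (((0 OR 0) IMPLIES (NOT 1 OR 0)) IMPLIES 0) -> 0
  row 18 [10010]: (((0 OR 0) IMPLIES (NOT 1 OR 1)) IMPLIES 0) -> 0
  row 19 [10011]: (((0 OR 0) IMPLIES (NOT 1 OR 1)) IMPLIES 0) -> 0
  row 20 [10100]: (((0 OR 0) IMPLIES (NOT 1 OR 0)) IMPLIES 0) -> 0
  row 21 [10101]: (((0 OR 0) IMPLIES (NOT 1 OR 0)) IMPLIES 0) -> 0
  row 22 [10110]: (((0 OR 0) IMPLIES (NOT 1 OR 1)) IMPLIES 0) -> 0
  row 23 [10111]: (((0 OR 0) IMPLIES (NOT 1 OR 1)) IMPLIES 0) -> 0
  row 24 [11000]: (((1 OR 1) IMPLIES (NOT 1 OR 0)) IMPLIES 1) -> 1
  row 25 [11001]: (((1 OR 1) IMPLIES (NOT 1 OR 0)) IMPLIES 1) -> 1
  row 26 [11010]: (((1 OR 1) IMPLIES (NOT 1 OR 1)) IMPLIES 1) -> 1
  row 27 [11011]: (((1 OR 1) IMPLIES (NOT 1 OR 1)) IMPLIES 1) -> 1
  row 28 [11100]: (((1 OR 1) IMPLIES (NOT 1 OR 0)) IMPLIES 1) -> 1
  row 29 [11101]: (((1 OR 1) IMPLIES (NOT 1 OR 0)) IMPLIES 1) -> 1
  row 30 [11110]: (((1 OR 1) IMPLIES (NOT 1 OR 1)) IMPLIES 1) -> 1
  row 31 [11111]: (((1 OR 1) IMPLIES (NOT 1 OR 1)) IMPLIES 1) -> 1
Full result column, 8 rows per line (x1,x2 fixed per line; x3,x4,x5 runs 000..111 left to right):
  rows 0-7 [x1,x2=00]: 00000000  (ones: 0)
  rows 8-15 [x1,x2=01]: 11111111  (ones: 8)
  rows 16-23 [x1,x2=10]: 00000000  (ones: 0)
  rows 24-31 [x1,x2=11]: 11111111  (ones: 8)
Count of 1-rows = 0+8+0+8 = 16

16


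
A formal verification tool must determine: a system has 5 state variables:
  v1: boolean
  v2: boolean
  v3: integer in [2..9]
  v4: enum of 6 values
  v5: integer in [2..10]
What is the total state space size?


State space = product of domain sizes of all variables.
Domain sizes:
  v1 (boolean): 2
  v2 (boolean): 2
  v3 (integer in [2..9]): 8
  v4 (enum of 6 values): 6
  v5 (integer in [2..10]): 9
Product = 2 * 2 * 8 * 6 * 9 = 1728

1728


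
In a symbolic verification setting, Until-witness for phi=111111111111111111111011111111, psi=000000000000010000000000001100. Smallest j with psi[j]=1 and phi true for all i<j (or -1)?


(phi U psi) at 0: need smallest j with psi[j]=1 and phi[i]=1 for all i in [0,j).
Scan from step 0:
  step 0: phi=1, psi=0 -> continue
  step 1: phi=1, psi=0 -> continue
  step 2: phi=1, psi=0 -> continue
  step 3: phi=1, psi=0 -> continue
  step 13: psi=1 and phi held for [0,13) -> witness found
Witness step = 13

13


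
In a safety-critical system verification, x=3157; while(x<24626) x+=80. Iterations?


Step 1: x goes from 3157 toward 24626 by 80; the body runs while x<24626, so iterations = ceil((bound-start)/step)
Step 2: Distance=21469
Step 3: ceil(21469/80)=269

269


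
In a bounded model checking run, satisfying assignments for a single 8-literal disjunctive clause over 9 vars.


Step 1: Total=2^9=512
Step 2: Unsat when all 8 false: 2^1=2
Step 3: Sat=512-2=510

510


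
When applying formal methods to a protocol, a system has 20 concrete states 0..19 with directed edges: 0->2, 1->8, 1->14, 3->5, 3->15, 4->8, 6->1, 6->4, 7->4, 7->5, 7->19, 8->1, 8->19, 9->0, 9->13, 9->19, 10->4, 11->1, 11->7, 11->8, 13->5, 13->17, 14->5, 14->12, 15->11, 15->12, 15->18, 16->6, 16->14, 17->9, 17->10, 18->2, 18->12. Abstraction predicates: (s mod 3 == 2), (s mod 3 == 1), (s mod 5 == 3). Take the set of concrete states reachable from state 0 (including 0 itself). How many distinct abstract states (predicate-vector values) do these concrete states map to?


BFS from 0:
Concrete reachable: {0, 2}
Abstract via predicates (s mod 3 == 2), (s mod 3 == 1), (s mod 5 == 3):
  (0,0,0) <- {0}
  (1,0,0) <- {2}
Distinct abstract states = 2

2


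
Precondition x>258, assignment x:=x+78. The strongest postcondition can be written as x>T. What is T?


Formula: sp(P, x:=E) = exists old_x. (x = E[old_x/x]) AND P[old_x/x] (old_x is the value of x before the assignment; eliminate old_x by solving x = E[old_x/x] for old_x)
Step 1: Precondition P: x>258, i.e. old_x > 258
Step 2: Assignment gives x = old_x + 78, so old_x = x - 78
Step 3: Substitute into P: x - 78 > 258
Step 4: Simplify: x > 258+78 = 336

336


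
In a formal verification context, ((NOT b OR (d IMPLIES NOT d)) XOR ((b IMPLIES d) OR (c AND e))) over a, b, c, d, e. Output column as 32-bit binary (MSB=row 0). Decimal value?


Formula: ((NOT b OR (d IMPLIES NOT d)) XOR ((b IMPLIES d) OR (c AND e))) over a, b, c, d, e (32 rows)
Evaluate each row (bits = a,b,c,d,e, MSB first):
  row 0 [00000]: ((NOT 0 OR (0 IMPLIES NOT 0)) XOR ((0 IMPLIES 0) OR (0 AND 0))) -> 0
  row 1 [00001]: ((NOT 0 OR (0 IMPLIES NOT 0)) XOR ((0 IMPLIES 0) OR (0 AND 1))) -> 0
  row 2 [00010]: ((NOT 0 OR (1 IMPLIES NOT 1)) XOR ((0 IMPLIES 1) OR (0 AND 0))) -> 0
  row 3 [00011]: ((NOT 0 OR (1 IMPLIES NOT 1)) XOR ((0 IMPLIES 1) OR (0 AND 1))) -> 0
  row 4 [00100]: ((NOT 0 OR (0 IMPLIES NOT 0)) XOR ((0 IMPLIES 0) OR (1 AND 0))) -> 0
  row 5 [00101]: ((NOT 0 OR (0 IMPLIES NOT 0)) XOR ((0 IMPLIES 0) OR (1 AND 1))) -> 0
  row 6 [00110]: ((NOT 0 OR (1 IMPLIES NOT 1)) XOR ((0 IMPLIES 1) OR (1 AND 0))) -> 0
  row 7 [00111]: ((NOT 0 OR (1 IMPLIES NOT 1)) XOR ((0 IMPLIES 1) OR (1 AND 1))) -> 0
  row 8 [01000]: ((NOT 1 OR (0 IMPLIES NOT 0)) XOR ((1 IMPLIES 0) OR (0 AND 0))) -> 1
  row 9 [01001]: ((NOT 1 OR (0 IMPLIES NOT 0)) XOR ((1 IMPLIES 0) OR (0 AND 1))) -> 1
  row 10 [01010]: ((NOT 1 OR (1 IMPLIES NOT 1)) XOR ((1 IMPLIES 1) OR (0 AND 0))) -> 1
  row 11 [01011]: ((NOT 1 OR (1 IMPLIES NOT 1)) XOR ((1 IMPLIES 1) OR (0 AND 1))) -> 1
  row 12 [01100]: ((NOT 1 OR (0 IMPLIES NOT 0)) XOR ((1 IMPLIES 0) OR (1 AND 0))) -> 1
  row 13 [01101]: ((NOT 1 OR (0 IMPLIES NOT 0)) XOR ((1 IMPLIES 0) OR (1 AND 1))) -> 0
  row 14 [01110]: ((NOT 1 OR (1 IMPLIES NOT 1)) XOR ((1 IMPLIES 1) OR (1 AND 0))) -> 1
  row 15 [01111]: ((NOT 1 OR (1 IMPLIES NOT 1)) XOR ((1 IMPLIES 1) OR (1 AND 1))) -> 1
  row 16 [10000]: ((NOT 0 OR (0 IMPLIES NOT 0)) XOR ((0 IMPLIES 0) OR (0 AND 0))) -> 0
  row 17 [10001]: ((NOT 0 OR (0 IMPLIES NOT 0)) XOR ((0 IMPLIES 0) OR (0 AND 1))) -> 0
  row 18 [10010]: ((NOT 0 OR (1 IMPLIES NOT 1)) XOR ((0 IMPLIES 1) OR (0 AND 0))) -> 0
  row 19 [10011]: ((NOT 0 OR (1 IMPLIES NOT 1)) XOR ((0 IMPLIES 1) OR (0 AND 1))) -> 0
  row 20 [10100]: ((NOT 0 OR (0 IMPLIES NOT 0)) XOR ((0 IMPLIES 0) OR (1 AND 0))) -> 0
  row 21 [10101]: ((NOT 0 OR (0 IMPLIES NOT 0)) XOR ((0 IMPLIES 0) OR (1 AND 1))) -> 0
  row 22 [10110]: ((NOT 0 OR (1 IMPLIES NOT 1)) XOR ((0 IMPLIES 1) OR (1 AND 0))) -> 0
  row 23 [10111]: ((NOT 0 OR (1 IMPLIES NOT 1)) XOR ((0 IMPLIES 1) OR (1 AND 1))) -> 0
  row 24 [11000]: ((NOT 1 OR (0 IMPLIES NOT 0)) XOR ((1 IMPLIES 0) OR (0 AND 0))) -> 1
  row 25 [11001]: ((NOT 1 OR (0 IMPLIES NOT 0)) XOR ((1 IMPLIES 0) OR (0 AND 1))) -> 1
  row 26 [11010]: ((NOT 1 OR (1 IMPLIES NOT 1)) XOR ((1 IMPLIES 1) OR (0 AND 0))) -> 1
  row 27 [11011]: ((NOT 1 OR (1 IMPLIES NOT 1)) XOR ((1 IMPLIES 1) OR (0 AND 1))) -> 1
  row 28 [11100]: ((NOT 1 OR (0 IMPLIES NOT 0)) XOR ((1 IMPLIES 0) OR (1 AND 0))) -> 1
  row 29 [11101]: ((NOT 1 OR (0 IMPLIES NOT 0)) XOR ((1 IMPLIES 0) OR (1 AND 1))) -> 0
  row 30 [11110]: ((NOT 1 OR (1 IMPLIES NOT 1)) XOR ((1 IMPLIES 1) OR (1 AND 0))) -> 1
  row 31 [11111]: ((NOT 1 OR (1 IMPLIES NOT 1)) XOR ((1 IMPLIES 1) OR (1 AND 1))) -> 1
Full result column, 4 rows per line (a,b,c fixed per line; d,e runs 00..11 left to right):
  rows 0-3 [a,b,c=000]: 0000  = hex 0
  rows 4-7 [a,b,c=001]: 0000  = hex 0
  rows 8-11 [a,b,c=010]: 1111  = hex F
  rows 12-15 [a,b,c=011]: 1011  = hex B
  rows 16-19 [a,b,c=100]: 0000  = hex 0
  rows 20-23 [a,b,c=101]: 0000  = hex 0
  rows 24-27 [a,b,c=110]: 1111  = hex F
  rows 28-31 [a,b,c=111]: 1011  = hex B
Output column (row 0 .. row 31) = 00000000111110110000000011111011
Output column grouped in 4s = 0000 0000 1111 1011 0000 0000 1111 1011 = 0x00FB00FB
Convert to decimal digit by digit (value = value*16 + digit):
  0 -> 0
  0*16 + 0 = 0
  0*16 + 15 (F) = 15
  15*16 + 11 (B) = 251
  251*16 + 0 = 4016
  4016*16 + 0 = 64256
  64256*16 + 15 (F) = 1028111
  1028111*16 + 11 (B) = 16449787
Decimal = 16449787

16449787


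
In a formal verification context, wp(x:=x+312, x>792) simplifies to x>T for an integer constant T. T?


Formula: wp(x:=E, P) = P[E/x] (substitute E for x in postcondition)
Step 1: Postcondition: x>792
Step 2: Substitute x+312 for x: x+312>792
Step 3: Solve for x: x > 792-312 = 480

480


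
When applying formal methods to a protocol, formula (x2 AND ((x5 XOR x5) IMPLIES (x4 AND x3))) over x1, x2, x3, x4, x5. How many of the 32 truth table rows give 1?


Formula: (x2 AND ((x5 XOR x5) IMPLIES (x4 AND x3))) over 5 vars (32 rows)
Evaluate each row (x1, x2, x3, x4, x5 as bits, MSB first):
  row 0 [00000]: (0 AND ((0 XOR 0) IMPLIES (0 AND 0))) -> 0
  row 1 [00001]: (0 AND ((1 XOR 1) IMPLIES (0 AND 0))) -> 0
  row 2 [00010]: (0 AND ((0 XOR 0) IMPLIES (1 AND 0))) -> 0
  row 3 [00011]: (0 AND ((1 XOR 1) IMPLIES (1 AND 0))) -> 0
  row 4 [00100]: (0 AND ((0 XOR 0) IMPLIES (0 AND 1))) -> 0
  row 5 [00101]: (0 AND ((1 XOR 1) IMPLIES (0 AND 1))) -> 0
  row 6 [00110]: (0 AND ((0 XOR 0) IMPLIES (1 AND 1))) -> 0
  row 7 [00111]: (0 AND ((1 XOR 1) IMPLIES (1 AND 1))) -> 0
  row 8 [01000]: (1 AND ((0 XOR 0) IMPLIES (0 AND 0))) -> 1
  row 9 [01001]: (1 AND ((1 XOR 1) IMPLIES (0 AND 0))) -> 1
  row 10 [01010]: (1 AND ((0 XOR 0) IMPLIES (1 AND 0))) -> 1
  row 11 [01011]: (1 AND ((1 XOR 1) IMPLIES (1 AND 0))) -> 1
  row 12 [01100]: (1 AND ((0 XOR 0) IMPLIES (0 AND 1))) -> 1
  row 13 [01101]: (1 AND ((1 XOR 1) IMPLIES (0 AND 1))) -> 1
  row 14 [01110]: (1 AND ((0 XOR 0) IMPLIES (1 AND 1))) -> 1
  row 15 [01111]: (1 AND ((1 XOR 1) IMPLIES (1 AND 1))) -> 1
  row 16 [10000]: (0 AND ((0 XOR 0) IMPLIES (0 AND 0))) -> 0
  row 17 [10001]: (0 AND ((1 XOR 1) IMPLIES (0 AND 0))) -> 0
  row 18 [10010]: (0 AND ((0 XOR 0) IMPLIES (1 AND 0))) -> 0
  row 19 [10011]: (0 AND ((1 XOR 1) IMPLIES (1 AND 0))) -> 0
  row 20 [10100]: (0 AND ((0 XOR 0) IMPLIES (0 AND 1))) -> 0
  row 21 [10101]: (0 AND ((1 XOR 1) IMPLIES (0 AND 1))) -> 0
  row 22 [10110]: (0 AND ((0 XOR 0) IMPLIES (1 AND 1))) -> 0
  row 23 [10111]: (0 AND ((1 XOR 1) IMPLIES (1 AND 1))) -> 0
  row 24 [11000]: (1 AND ((0 XOR 0) IMPLIES (0 AND 0))) -> 1
  row 25 [11001]: (1 AND ((1 XOR 1) IMPLIES (0 AND 0))) -> 1
  row 26 [11010]: (1 AND ((0 XOR 0) IMPLIES (1 AND 0))) -> 1
  row 27 [11011]: (1 AND ((1 XOR 1) IMPLIES (1 AND 0))) -> 1
  row 28 [11100]: (1 AND ((0 XOR 0) IMPLIES (0 AND 1))) -> 1
  row 29 [11101]: (1 AND ((1 XOR 1) IMPLIES (0 AND 1))) -> 1
  row 30 [11110]: (1 AND ((0 XOR 0) IMPLIES (1 AND 1))) -> 1
  row 31 [11111]: (1 AND ((1 XOR 1) IMPLIES (1 AND 1))) -> 1
Full result column, 8 rows per line (x1,x2 fixed per line; x3,x4,x5 runs 000..111 left to right):
  rows 0-7 [x1,x2=00]: 00000000  (ones: 0)
  rows 8-15 [x1,x2=01]: 11111111  (ones: 8)
  rows 16-23 [x1,x2=10]: 00000000  (ones: 0)
  rows 24-31 [x1,x2=11]: 11111111  (ones: 8)
Count of 1-rows = 0+8+0+8 = 16

16


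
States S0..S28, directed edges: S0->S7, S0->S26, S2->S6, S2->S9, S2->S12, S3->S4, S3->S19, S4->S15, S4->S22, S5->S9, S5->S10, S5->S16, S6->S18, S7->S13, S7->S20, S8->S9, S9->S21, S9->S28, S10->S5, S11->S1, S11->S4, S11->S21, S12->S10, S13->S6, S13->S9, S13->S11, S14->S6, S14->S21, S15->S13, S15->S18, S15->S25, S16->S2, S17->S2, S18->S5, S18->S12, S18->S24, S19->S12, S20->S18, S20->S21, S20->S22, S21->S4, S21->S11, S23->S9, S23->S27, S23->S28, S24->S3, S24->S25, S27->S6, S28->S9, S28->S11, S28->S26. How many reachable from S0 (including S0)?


BFS from S0:
  layer 0: {S0}
  layer 1: {S7, S26}
  layer 2: {S13, S20}
  layer 3: {S6, S9, S11, S18, S21, S22}
  layer 4: {S1, S4, S5, S12, S24, S28}
  layer 5: {S3, S10, S15, S16, S25}
  layer 6: {S2, S19}
Reachable set: {S0, S1, S2, S3, S4, S5, S6, S7, S9, S10, S11, S12, S13, S15, S16, S18, S19, S20, S21, S22, S24, S25, S26, S28}
Count = 24

24


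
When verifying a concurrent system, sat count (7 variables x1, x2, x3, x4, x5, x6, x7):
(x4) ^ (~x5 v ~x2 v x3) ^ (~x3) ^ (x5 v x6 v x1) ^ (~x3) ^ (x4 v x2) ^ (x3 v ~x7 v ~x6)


CNF with 7 clauses over 7 vars (128 assignments).
An assignment satisfies CNF iff every clause has >=1 true literal.
Check each row (bits = x1,x2,x3,x4,x5,x6,x7; clause T/F shown):
  row 0 [0000000]: clauses=FTTFTFT -> 0
  row 1 [0000001]: clauses=FTTFTFT -> 0
  row 2 [0000010]: clauses=FTTTTFT -> 0
  row 3 [0000011]: clauses=FTTTTFF -> 0
  row 4 [0000100]: clauses=FTTTTFT -> 0
  (every remaining row is evaluated the same way; all 128 results are listed next)
Full result column, 8 rows per line (x1,x2,x3,x4 fixed per line; x5,x6,x7 runs 000..111 left to right):
  rows 0-7 [x1,x2,x3,x4=0000]: 00000000  (ones: 0)
  rows 8-15 [x1,x2,x3,x4=0001]: 00101110  (ones: 4)
  rows 16-23 [x1,x2,x3,x4=0010]: 00000000  (ones: 0)
  rows 24-31 [x1,x2,x3,x4=0011]: 00000000  (ones: 0)
  rows 32-39 [x1,x2,x3,x4=0100]: 00000000  (ones: 0)
  rows 40-47 [x1,x2,x3,x4=0101]: 00100000  (ones: 1)
  rows 48-55 [x1,x2,x3,x4=0110]: 00000000  (ones: 0)
  rows 56-63 [x1,x2,x3,x4=0111]: 00000000  (ones: 0)
  rows 64-71 [x1,x2,x3,x4=1000]: 00000000  (ones: 0)
  rows 72-79 [x1,x2,x3,x4=1001]: 11101110  (ones: 6)
  rows 80-87 [x1,x2,x3,x4=1010]: 00000000  (ones: 0)
  rows 88-95 [x1,x2,x3,x4=1011]: 00000000  (ones: 0)
  rows 96-103 [x1,x2,x3,x4=1100]: 00000000  (ones: 0)
  rows 104-111 [x1,x2,x3,x4=1101]: 11100000  (ones: 3)
  rows 112-119 [x1,x2,x3,x4=1110]: 00000000  (ones: 0)
  rows 120-127 [x1,x2,x3,x4=1111]: 00000000  (ones: 0)
Satisfying assignments = 0+4+0+0+0+1+0+0+0+6+0+0+0+3+0+0 = 14

14


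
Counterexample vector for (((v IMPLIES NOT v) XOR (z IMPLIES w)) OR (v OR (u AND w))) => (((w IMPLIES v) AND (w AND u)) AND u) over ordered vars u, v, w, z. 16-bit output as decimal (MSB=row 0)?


F1 = (((v IMPLIES NOT v) XOR (z IMPLIES w)) OR (v OR (u AND w)))
F2 = (((w IMPLIES v) AND (w AND u)) AND u)
Counterexample to F1=>F2 is where F1=1 and F2=0.
Evaluate each row (bits = u,v,w,z, MSB first):
  row 0 [0000]: F1=0 F2=0 -> F1&~F2 -> 0
  row 1 [0001]: F1=1 F2=0 -> F1&~F2 -> 1
  row 2 [0010]: F1=0 F2=0 -> F1&~F2 -> 0
  row 3 [0011]: F1=0 F2=0 -> F1&~F2 -> 0
  row 4 [0100]: F1=1 F2=0 -> F1&~F2 -> 1
  row 5 [0101]: F1=1 F2=0 -> F1&~F2 -> 1
  row 6 [0110]: F1=1 F2=0 -> F1&~F2 -> 1
  row 7 [0111]: F1=1 F2=0 -> F1&~F2 -> 1
  row 8 [1000]: F1=0 F2=0 -> F1&~F2 -> 0
  row 9 [1001]: F1=1 F2=0 -> F1&~F2 -> 1
  row 10 [1010]: F1=1 F2=0 -> F1&~F2 -> 1
  row 11 [1011]: F1=1 F2=0 -> F1&~F2 -> 1
  row 12 [1100]: F1=1 F2=0 -> F1&~F2 -> 1
  row 13 [1101]: F1=1 F2=0 -> F1&~F2 -> 1
  row 14 [1110]: F1=1 F2=1 -> F1&~F2 -> 0
  row 15 [1111]: F1=1 F2=1 -> F1&~F2 -> 0
Full result column, 4 rows per line (u,v fixed per line; w,z runs 00..11 left to right):
  rows 0-3 [u,v=00]: 0100  = hex 4
  rows 4-7 [u,v=01]: 1111  = hex F
  rows 8-11 [u,v=10]: 0111  = hex 7
  rows 12-15 [u,v=11]: 1100  = hex C
Counterexample vector (row 0 .. row 15) = 0100111101111100
Output column grouped in 4s = 0100 1111 0111 1100 = 0x4F7C
Convert to decimal digit by digit (value = value*16 + digit):
  4 -> 4
  4*16 + 15 (F) = 79
  79*16 + 7 = 1271
  1271*16 + 12 (C) = 20348
Decimal = 20348

20348


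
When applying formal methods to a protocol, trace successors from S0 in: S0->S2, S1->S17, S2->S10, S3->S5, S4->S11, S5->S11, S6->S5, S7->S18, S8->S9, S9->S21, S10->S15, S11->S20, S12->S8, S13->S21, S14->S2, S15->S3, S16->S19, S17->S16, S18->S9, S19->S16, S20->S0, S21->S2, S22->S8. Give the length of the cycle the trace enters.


Trace from S0 until a state repeats:
  S0 -> S2 -> S10 -> S15 -> S3 -> S5 -> S11 -> S20 -> S0
S0 first seen at step 0, revisited at step 8.
Cycle length = 8 - 0 = 8

8


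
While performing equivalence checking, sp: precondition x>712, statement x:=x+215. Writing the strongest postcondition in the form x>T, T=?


Formula: sp(P, x:=E) = exists old_x. (x = E[old_x/x]) AND P[old_x/x] (old_x is the value of x before the assignment; eliminate old_x by solving x = E[old_x/x] for old_x)
Step 1: Precondition P: x>712, i.e. old_x > 712
Step 2: Assignment gives x = old_x + 215, so old_x = x - 215
Step 3: Substitute into P: x - 215 > 712
Step 4: Simplify: x > 712+215 = 927

927


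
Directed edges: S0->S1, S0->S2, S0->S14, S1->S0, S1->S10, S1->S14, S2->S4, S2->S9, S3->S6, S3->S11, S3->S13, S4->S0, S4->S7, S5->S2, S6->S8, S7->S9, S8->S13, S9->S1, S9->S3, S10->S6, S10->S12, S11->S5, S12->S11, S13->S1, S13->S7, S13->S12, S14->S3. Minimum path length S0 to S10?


BFS layer-by-layer from S0:
  dist 0: {S0}
  dist 1: {S1, S2, S14}
  dist 2: {S3, S4, S9, S10}
  -> S10 reached at distance 2
Shortest path length = 2

2


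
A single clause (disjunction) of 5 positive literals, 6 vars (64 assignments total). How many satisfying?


Step 1: Total=2^6=64
Step 2: Unsat when all 5 false: 2^1=2
Step 3: Sat=64-2=62

62


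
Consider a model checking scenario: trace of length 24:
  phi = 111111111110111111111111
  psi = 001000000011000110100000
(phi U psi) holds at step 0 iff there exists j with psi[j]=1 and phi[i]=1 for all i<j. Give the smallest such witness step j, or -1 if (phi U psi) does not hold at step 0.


(phi U psi) at 0: need smallest j with psi[j]=1 and phi[i]=1 for all i in [0,j).
Scan from step 0:
  step 0: phi=1, psi=0 -> continue
  step 1: phi=1, psi=0 -> continue
  step 2: psi=1 and phi held for [0,2) -> witness found
Witness step = 2

2


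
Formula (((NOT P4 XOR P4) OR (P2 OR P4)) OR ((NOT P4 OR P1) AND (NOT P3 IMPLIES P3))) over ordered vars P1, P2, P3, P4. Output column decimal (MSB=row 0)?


Formula: (((NOT P4 XOR P4) OR (P2 OR P4)) OR ((NOT P4 OR P1) AND (NOT P3 IMPLIES P3))) over P1, P2, P3, P4 (16 rows)
Evaluate each row (bits = P1,P2,P3,P4, MSB first):
  row 0 [0000]: (((NOT 0 XOR 0) OR (0 OR 0)) OR ((NOT 0 OR 0) AND (NOT 0 IMPLIES 0))) -> 1
  row 1 [0001]: (((NOT 1 XOR 1) OR (0 OR 1)) OR ((NOT 1 OR 0) AND (NOT 0 IMPLIES 0))) -> 1
  row 2 [0010]: (((NOT 0 XOR 0) OR (0 OR 0)) OR ((NOT 0 OR 0) AND (NOT 1 IMPLIES 1))) -> 1
  row 3 [0011]: (((NOT 1 XOR 1) OR (0 OR 1)) OR ((NOT 1 OR 0) AND (NOT 1 IMPLIES 1))) -> 1
  row 4 [0100]: (((NOT 0 XOR 0) OR (1 OR 0)) OR ((NOT 0 OR 0) AND (NOT 0 IMPLIES 0))) -> 1
  row 5 [0101]: (((NOT 1 XOR 1) OR (1 OR 1)) OR ((NOT 1 OR 0) AND (NOT 0 IMPLIES 0))) -> 1
  row 6 [0110]: (((NOT 0 XOR 0) OR (1 OR 0)) OR ((NOT 0 OR 0) AND (NOT 1 IMPLIES 1))) -> 1
  row 7 [0111]: (((NOT 1 XOR 1) OR (1 OR 1)) OR ((NOT 1 OR 0) AND (NOT 1 IMPLIES 1))) -> 1
  row 8 [1000]: (((NOT 0 XOR 0) OR (0 OR 0)) OR ((NOT 0 OR 1) AND (NOT 0 IMPLIES 0))) -> 1
  row 9 [1001]: (((NOT 1 XOR 1) OR (0 OR 1)) OR ((NOT 1 OR 1) AND (NOT 0 IMPLIES 0))) -> 1
  row 10 [1010]: (((NOT 0 XOR 0) OR (0 OR 0)) OR ((NOT 0 OR 1) AND (NOT 1 IMPLIES 1))) -> 1
  row 11 [1011]: (((NOT 1 XOR 1) OR (0 OR 1)) OR ((NOT 1 OR 1) AND (NOT 1 IMPLIES 1))) -> 1
  row 12 [1100]: (((NOT 0 XOR 0) OR (1 OR 0)) OR ((NOT 0 OR 1) AND (NOT 0 IMPLIES 0))) -> 1
  row 13 [1101]: (((NOT 1 XOR 1) OR (1 OR 1)) OR ((NOT 1 OR 1) AND (NOT 0 IMPLIES 0))) -> 1
  row 14 [1110]: (((NOT 0 XOR 0) OR (1 OR 0)) OR ((NOT 0 OR 1) AND (NOT 1 IMPLIES 1))) -> 1
  row 15 [1111]: (((NOT 1 XOR 1) OR (1 OR 1)) OR ((NOT 1 OR 1) AND (NOT 1 IMPLIES 1))) -> 1
Full result column, 4 rows per line (P1,P2 fixed per line; P3,P4 runs 00..11 left to right):
  rows 0-3 [P1,P2=00]: 1111  = hex F
  rows 4-7 [P1,P2=01]: 1111  = hex F
  rows 8-11 [P1,P2=10]: 1111  = hex F
  rows 12-15 [P1,P2=11]: 1111  = hex F
Output column (row 0 .. row 15) = 1111111111111111
Output column grouped in 4s = 1111 1111 1111 1111 = 0xFFFF
Convert to decimal digit by digit (value = value*16 + digit):
  F -> 15
  15*16 + 15 (F) = 255
  255*16 + 15 (F) = 4095
  4095*16 + 15 (F) = 65535
Decimal = 65535

65535


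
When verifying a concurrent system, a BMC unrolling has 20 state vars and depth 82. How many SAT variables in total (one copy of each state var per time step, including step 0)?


BMC unrolls to depth k, creating one copy of each state var for steps 0..k.
Step count = 82 + 1 = 83 (steps 0 through 82)
Vars per step = 20
Total = 20 * 83 = 1660

1660


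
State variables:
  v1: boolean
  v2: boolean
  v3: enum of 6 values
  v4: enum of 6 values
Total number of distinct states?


State space = product of domain sizes of all variables.
Domain sizes:
  v1 (boolean): 2
  v2 (boolean): 2
  v3 (enum of 6 values): 6
  v4 (enum of 6 values): 6
Product = 2 * 2 * 6 * 6 = 144

144


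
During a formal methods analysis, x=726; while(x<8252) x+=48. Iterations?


Step 1: x goes from 726 toward 8252 by 48; the body runs while x<8252, so iterations = ceil((bound-start)/step)
Step 2: Distance=7526
Step 3: ceil(7526/48)=157

157


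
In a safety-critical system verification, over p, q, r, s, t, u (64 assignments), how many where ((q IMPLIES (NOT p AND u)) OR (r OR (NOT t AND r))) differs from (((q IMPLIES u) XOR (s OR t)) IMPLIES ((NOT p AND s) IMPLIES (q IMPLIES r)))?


F1 = ((q IMPLIES (NOT p AND u)) OR (r OR (NOT t AND r)))
F2 = (((q IMPLIES u) XOR (s OR t)) IMPLIES ((NOT p AND s) IMPLIES (q IMPLIES r)))
Evaluate both on each of 64 rows (bits = p,q,r,s,t,u):
  row 0 [000000]: F1=1 F2=1 -> 0
  row 1 [000001]: F1=1 F2=1 -> 0
  row 2 [000010]: F1=1 F2=1 -> 0
  row 3 [000011]: F1=1 F2=1 -> 0
  row 4 [000100]: F1=1 F2=1 -> 0
  (every remaining row is evaluated the same way; all 64 results are listed next)
Full result column, 8 rows per line (p,q,r fixed per line; s,t,u runs 000..111 left to right):
  rows 0-7 [p,q,r=000]: 00000000  (ones: 0)
  rows 8-15 [p,q,r=001]: 00000000  (ones: 0)
  rows 16-23 [p,q,r=010]: 10100000  (ones: 2)
  rows 24-31 [p,q,r=011]: 00000000  (ones: 0)
  rows 32-39 [p,q,r=100]: 00000000  (ones: 0)
  rows 40-47 [p,q,r=101]: 00000000  (ones: 0)
  rows 48-55 [p,q,r=110]: 11111111  (ones: 8)
  rows 56-63 [p,q,r=111]: 00000000  (ones: 0)
Disagreements = 0+0+2+0+0+0+8+0 = 10

10


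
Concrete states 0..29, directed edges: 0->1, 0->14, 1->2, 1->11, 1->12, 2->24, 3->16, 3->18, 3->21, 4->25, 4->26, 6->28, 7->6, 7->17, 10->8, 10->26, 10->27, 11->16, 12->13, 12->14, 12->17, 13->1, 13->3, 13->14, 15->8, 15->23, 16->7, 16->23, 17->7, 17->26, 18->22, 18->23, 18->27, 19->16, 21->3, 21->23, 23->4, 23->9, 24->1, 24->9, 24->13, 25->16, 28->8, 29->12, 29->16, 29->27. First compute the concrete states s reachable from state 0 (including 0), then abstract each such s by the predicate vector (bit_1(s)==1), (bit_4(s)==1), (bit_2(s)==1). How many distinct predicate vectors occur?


BFS from 0:
Concrete reachable: {0, 1, 2, 3, 4, 6, 7, 8, 9, 11, 12, 13, 14, 16, 17, 18, 21, 22, 23, 24, 25, 26, 27, 28}
Abstract via predicates (bit_1(s)==1), (bit_4(s)==1), (bit_2(s)==1):
  (0,0,0) <- {0, 1, 8, 9}
  (0,0,1) <- {4, 12, 13}
  (0,1,0) <- {16, 17, 24, 25}
  (0,1,1) <- {21, 28}
  (1,0,0) <- {2, 3, 11}
  (1,0,1) <- {6, 7, 14}
  (1,1,0) <- {18, 26, 27}
  (1,1,1) <- {22, 23}
Distinct abstract states = 8

8


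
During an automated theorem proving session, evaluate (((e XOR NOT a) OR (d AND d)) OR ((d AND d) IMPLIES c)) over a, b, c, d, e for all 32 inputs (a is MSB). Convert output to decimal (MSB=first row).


Formula: (((e XOR NOT a) OR (d AND d)) OR ((d AND d) IMPLIES c)) over a, b, c, d, e (32 rows)
Evaluate each row (bits = a,b,c,d,e, MSB first):
  row 0 [00000]: (((0 XOR NOT 0) OR (0 AND 0)) OR ((0 AND 0) IMPLIES 0)) -> 1
  row 1 [00001]: (((1 XOR NOT 0) OR (0 AND 0)) OR ((0 AND 0) IMPLIES 0)) -> 1
  row 2 [00010]: (((0 XOR NOT 0) OR (1 AND 1)) OR ((1 AND 1) IMPLIES 0)) -> 1
  row 3 [00011]: (((1 XOR NOT 0) OR (1 AND 1)) OR ((1 AND 1) IMPLIES 0)) -> 1
  row 4 [00100]: (((0 XOR NOT 0) OR (0 AND 0)) OR ((0 AND 0) IMPLIES 1)) -> 1
  row 5 [00101]: (((1 XOR NOT 0) OR (0 AND 0)) OR ((0 AND 0) IMPLIES 1)) -> 1
  row 6 [00110]: (((0 XOR NOT 0) OR (1 AND 1)) OR ((1 AND 1) IMPLIES 1)) -> 1
  row 7 [00111]: (((1 XOR NOT 0) OR (1 AND 1)) OR ((1 AND 1) IMPLIES 1)) -> 1
  row 8 [01000]: (((0 XOR NOT 0) OR (0 AND 0)) OR ((0 AND 0) IMPLIES 0)) -> 1
  row 9 [01001]: (((1 XOR NOT 0) OR (0 AND 0)) OR ((0 AND 0) IMPLIES 0)) -> 1
  row 10 [01010]: (((0 XOR NOT 0) OR (1 AND 1)) OR ((1 AND 1) IMPLIES 0)) -> 1
  row 11 [01011]: (((1 XOR NOT 0) OR (1 AND 1)) OR ((1 AND 1) IMPLIES 0)) -> 1
  row 12 [01100]: (((0 XOR NOT 0) OR (0 AND 0)) OR ((0 AND 0) IMPLIES 1)) -> 1
  row 13 [01101]: (((1 XOR NOT 0) OR (0 AND 0)) OR ((0 AND 0) IMPLIES 1)) -> 1
  row 14 [01110]: (((0 XOR NOT 0) OR (1 AND 1)) OR ((1 AND 1) IMPLIES 1)) -> 1
  row 15 [01111]: (((1 XOR NOT 0) OR (1 AND 1)) OR ((1 AND 1) IMPLIES 1)) -> 1
  row 16 [10000]: (((0 XOR NOT 1) OR (0 AND 0)) OR ((0 AND 0) IMPLIES 0)) -> 1
  row 17 [10001]: (((1 XOR NOT 1) OR (0 AND 0)) OR ((0 AND 0) IMPLIES 0)) -> 1
  row 18 [10010]: (((0 XOR NOT 1) OR (1 AND 1)) OR ((1 AND 1) IMPLIES 0)) -> 1
  row 19 [10011]: (((1 XOR NOT 1) OR (1 AND 1)) OR ((1 AND 1) IMPLIES 0)) -> 1
  row 20 [10100]: (((0 XOR NOT 1) OR (0 AND 0)) OR ((0 AND 0) IMPLIES 1)) -> 1
  row 21 [10101]: (((1 XOR NOT 1) OR (0 AND 0)) OR ((0 AND 0) IMPLIES 1)) -> 1
  row 22 [10110]: (((0 XOR NOT 1) OR (1 AND 1)) OR ((1 AND 1) IMPLIES 1)) -> 1
  row 23 [10111]: (((1 XOR NOT 1) OR (1 AND 1)) OR ((1 AND 1) IMPLIES 1)) -> 1
  row 24 [11000]: (((0 XOR NOT 1) OR (0 AND 0)) OR ((0 AND 0) IMPLIES 0)) -> 1
  row 25 [11001]: (((1 XOR NOT 1) OR (0 AND 0)) OR ((0 AND 0) IMPLIES 0)) -> 1
  row 26 [11010]: (((0 XOR NOT 1) OR (1 AND 1)) OR ((1 AND 1) IMPLIES 0)) -> 1
  row 27 [11011]: (((1 XOR NOT 1) OR (1 AND 1)) OR ((1 AND 1) IMPLIES 0)) -> 1
  row 28 [11100]: (((0 XOR NOT 1) OR (0 AND 0)) OR ((0 AND 0) IMPLIES 1)) -> 1
  row 29 [11101]: (((1 XOR NOT 1) OR (0 AND 0)) OR ((0 AND 0) IMPLIES 1)) -> 1
  row 30 [11110]: (((0 XOR NOT 1) OR (1 AND 1)) OR ((1 AND 1) IMPLIES 1)) -> 1
  row 31 [11111]: (((1 XOR NOT 1) OR (1 AND 1)) OR ((1 AND 1) IMPLIES 1)) -> 1
Full result column, 4 rows per line (a,b,c fixed per line; d,e runs 00..11 left to right):
  rows 0-3 [a,b,c=000]: 1111  = hex F
  rows 4-7 [a,b,c=001]: 1111  = hex F
  rows 8-11 [a,b,c=010]: 1111  = hex F
  rows 12-15 [a,b,c=011]: 1111  = hex F
  rows 16-19 [a,b,c=100]: 1111  = hex F
  rows 20-23 [a,b,c=101]: 1111  = hex F
  rows 24-27 [a,b,c=110]: 1111  = hex F
  rows 28-31 [a,b,c=111]: 1111  = hex F
Output column (row 0 .. row 31) = 11111111111111111111111111111111
Output column grouped in 4s = 1111 1111 1111 1111 1111 1111 1111 1111 = 0xFFFFFFFF
Convert to decimal digit by digit (value = value*16 + digit):
  F -> 15
  15*16 + 15 (F) = 255
  255*16 + 15 (F) = 4095
  4095*16 + 15 (F) = 65535
  65535*16 + 15 (F) = 1048575
  1048575*16 + 15 (F) = 16777215
  16777215*16 + 15 (F) = 268435455
  268435455*16 + 15 (F) = 4294967295
Decimal = 4294967295

4294967295


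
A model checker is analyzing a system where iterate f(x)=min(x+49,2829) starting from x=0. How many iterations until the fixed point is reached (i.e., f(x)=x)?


Step 1: x=0, cap=2829, increment=49
Step 2: x grows by 49 each step until capped at 2829; fixed point is x=2829
Step 3: iterations = ceil(2829/49) = 58

58


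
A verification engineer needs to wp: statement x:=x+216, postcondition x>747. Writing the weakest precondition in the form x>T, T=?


Formula: wp(x:=E, P) = P[E/x] (substitute E for x in postcondition)
Step 1: Postcondition: x>747
Step 2: Substitute x+216 for x: x+216>747
Step 3: Solve for x: x > 747-216 = 531

531


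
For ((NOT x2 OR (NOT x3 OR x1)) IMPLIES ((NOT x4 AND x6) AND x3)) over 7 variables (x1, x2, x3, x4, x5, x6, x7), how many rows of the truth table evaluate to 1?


Formula: ((NOT x2 OR (NOT x3 OR x1)) IMPLIES ((NOT x4 AND x6) AND x3)) over 7 vars (128 rows)
Evaluate each row (x1, x2, x3, x4, x5, x6, x7 as bits, MSB first):
  row 0 [0000000]: ((NOT 0 OR (NOT 0 OR 0)) IMPLIES ((NOT 0 AND 0) AND 0)) -> 0
  row 1 [0000001]: ((NOT 0 OR (NOT 0 OR 0)) IMPLIES ((NOT 0 AND 0) AND 0)) -> 0
  row 2 [0000010]: ((NOT 0 OR (NOT 0 OR 0)) IMPLIES ((NOT 0 AND 1) AND 0)) -> 0
  row 3 [0000011]: ((NOT 0 OR (NOT 0 OR 0)) IMPLIES ((NOT 0 AND 1) AND 0)) -> 0
  row 4 [0000100]: ((NOT 0 OR (NOT 0 OR 0)) IMPLIES ((NOT 0 AND 0) AND 0)) -> 0
  (every remaining row is evaluated the same way; all 128 results are listed next)
Full result column, 8 rows per line (x1,x2,x3,x4 fixed per line; x5,x6,x7 runs 000..111 left to right):
  rows 0-7 [x1,x2,x3,x4=0000]: 00000000  (ones: 0)
  rows 8-15 [x1,x2,x3,x4=0001]: 00000000  (ones: 0)
  rows 16-23 [x1,x2,x3,x4=0010]: 00110011  (ones: 4)
  rows 24-31 [x1,x2,x3,x4=0011]: 00000000  (ones: 0)
  rows 32-39 [x1,x2,x3,x4=0100]: 00000000  (ones: 0)
  rows 40-47 [x1,x2,x3,x4=0101]: 00000000  (ones: 0)
  rows 48-55 [x1,x2,x3,x4=0110]: 11111111  (ones: 8)
  rows 56-63 [x1,x2,x3,x4=0111]: 11111111  (ones: 8)
  rows 64-71 [x1,x2,x3,x4=1000]: 00000000  (ones: 0)
  rows 72-79 [x1,x2,x3,x4=1001]: 00000000  (ones: 0)
  rows 80-87 [x1,x2,x3,x4=1010]: 00110011  (ones: 4)
  rows 88-95 [x1,x2,x3,x4=1011]: 00000000  (ones: 0)
  rows 96-103 [x1,x2,x3,x4=1100]: 00000000  (ones: 0)
  rows 104-111 [x1,x2,x3,x4=1101]: 00000000  (ones: 0)
  rows 112-119 [x1,x2,x3,x4=1110]: 00110011  (ones: 4)
  rows 120-127 [x1,x2,x3,x4=1111]: 00000000  (ones: 0)
Count of 1-rows = 0+0+4+0+0+0+8+8+0+0+4+0+0+0+4+0 = 28

28
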